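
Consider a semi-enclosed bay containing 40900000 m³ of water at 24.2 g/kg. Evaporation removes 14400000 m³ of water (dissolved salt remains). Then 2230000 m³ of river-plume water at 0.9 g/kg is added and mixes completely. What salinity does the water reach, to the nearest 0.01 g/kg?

34.52 g/kg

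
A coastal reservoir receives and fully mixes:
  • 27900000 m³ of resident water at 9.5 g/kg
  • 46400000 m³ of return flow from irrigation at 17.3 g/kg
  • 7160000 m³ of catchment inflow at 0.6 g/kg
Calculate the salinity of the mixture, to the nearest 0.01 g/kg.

13.16 g/kg

Mass of salt is conserved:
salt = 27,900,000×9.5 + 46,400,000×17.3 + 7,160,000×0.6 = 265,050,000 + 802,720,000 + 4,296,000 = 1,072,066,000
volume = 27,900,000 + 46,400,000 + 7,160,000 = 81,460,000 m³
S = 1,072,066,000 / 81,460,000 = 13.1606 g/kg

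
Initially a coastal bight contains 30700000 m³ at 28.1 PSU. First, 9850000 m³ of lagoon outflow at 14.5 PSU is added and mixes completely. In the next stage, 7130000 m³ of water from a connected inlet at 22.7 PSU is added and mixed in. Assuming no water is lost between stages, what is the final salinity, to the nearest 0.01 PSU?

24.48 PSU

Weighted by volume,
Initial salt = 30,700,000×28.1 = 862,670,000
After stage 1: salt = 862,670,000 + 9,850,000×14.5 = 1,005,495,000; volume = 40,550,000 m³; S = 24.796 PSU
After stage 2: salt = 1,005,495,000 + 7,130,000×22.7 = 1,167,346,000; volume = 47,680,000 m³
S = 1,167,346,000 / 47,680,000 = 24.4829 PSU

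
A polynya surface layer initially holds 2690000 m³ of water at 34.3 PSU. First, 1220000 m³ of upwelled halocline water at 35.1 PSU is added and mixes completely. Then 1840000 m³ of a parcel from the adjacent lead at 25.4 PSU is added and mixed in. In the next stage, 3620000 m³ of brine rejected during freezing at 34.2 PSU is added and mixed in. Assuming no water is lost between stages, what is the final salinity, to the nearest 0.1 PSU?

32.6 PSU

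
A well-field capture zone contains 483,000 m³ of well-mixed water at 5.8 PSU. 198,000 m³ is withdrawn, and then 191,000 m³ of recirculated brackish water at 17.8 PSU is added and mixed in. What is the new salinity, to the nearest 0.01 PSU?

10.62 PSU

Remaining after removal: 285,000 m³ at 5.8 PSU (salt = 1,653,000)
After addition: salt = 1,653,000 + 191,000×17.8 = 5,052,800; volume = 476,000 m³
S = 5,052,800 / 476,000 = 10.6151 PSU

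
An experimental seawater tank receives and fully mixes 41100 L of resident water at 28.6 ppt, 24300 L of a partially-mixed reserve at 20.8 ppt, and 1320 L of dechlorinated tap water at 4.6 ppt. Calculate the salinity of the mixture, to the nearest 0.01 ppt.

25.28 ppt

Conserving salt mass:
salt = 41,100×28.6 + 24,300×20.8 + 1,320×4.6 = 1,175,460 + 505,440 + 6,072 = 1,686,972
volume = 41,100 + 24,300 + 1,320 = 66,720 L
S = 1,686,972 / 66,720 = 25.2844 ppt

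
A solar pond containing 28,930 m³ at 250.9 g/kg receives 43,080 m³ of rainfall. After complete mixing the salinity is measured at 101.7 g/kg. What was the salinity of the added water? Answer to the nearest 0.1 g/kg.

Salt balance: 28,930×250.9 + 43,080×S = 72,010×101.7
7,258,537 + 43,080·S = 7,323,417
S = (7,323,417 − 7,258,537) / 43,080 = 1.506 g/kg

1.5 g/kg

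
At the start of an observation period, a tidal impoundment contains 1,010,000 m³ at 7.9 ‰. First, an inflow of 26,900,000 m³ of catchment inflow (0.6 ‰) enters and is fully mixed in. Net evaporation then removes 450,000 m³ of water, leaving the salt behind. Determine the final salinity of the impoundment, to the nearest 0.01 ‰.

After mixing: salt = 1,010,000×7.9 + 26,900,000×0.6 = 24,119,000; volume = 27,910,000 m³
After evaporation: salt unchanged = 24,119,000; volume = 27,910,000 − 450,000 = 27,460,000 m³
S = 24,119,000 / 27,460,000 = 0.8783 ‰

0.88 ‰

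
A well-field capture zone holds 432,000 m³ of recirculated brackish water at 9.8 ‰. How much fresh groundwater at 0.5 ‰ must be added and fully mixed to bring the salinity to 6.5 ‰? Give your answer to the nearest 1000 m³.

238000 m³

Salt balance: 432,000×9.8 + V×0.5 = (432,000+V)×6.5
4,233,600 + 0.5V = 2,808,000 + 6.5V
1,425,600 = 6V
V = 237,600 m³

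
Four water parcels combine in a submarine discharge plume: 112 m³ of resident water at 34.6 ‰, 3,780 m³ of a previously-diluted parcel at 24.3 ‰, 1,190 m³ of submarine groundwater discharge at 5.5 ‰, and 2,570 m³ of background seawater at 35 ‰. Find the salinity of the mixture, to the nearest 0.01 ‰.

25.12 ‰

Mass of salt is conserved:
salt = 112×34.6 + 3,780×24.3 + 1,190×5.5 + 2,570×35 = 3,875.2 + 91,854 + 6,545 + 89,950 = 192,224.2
volume = 112 + 3,780 + 1,190 + 2,570 = 7,652 m³
S = 192,224.2 / 7,652 = 25.1208 ‰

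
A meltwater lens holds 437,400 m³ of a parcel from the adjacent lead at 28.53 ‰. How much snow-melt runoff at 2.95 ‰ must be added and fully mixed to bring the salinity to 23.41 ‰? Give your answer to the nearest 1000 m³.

109000 m³

Salt balance: 437,400×28.53 + V×2.95 = (437,400+V)×23.41
12,479,022 + 2.95V = 10,239,534 + 23.41V
2,239,488 = 20.46V
V = 109,456.89 m³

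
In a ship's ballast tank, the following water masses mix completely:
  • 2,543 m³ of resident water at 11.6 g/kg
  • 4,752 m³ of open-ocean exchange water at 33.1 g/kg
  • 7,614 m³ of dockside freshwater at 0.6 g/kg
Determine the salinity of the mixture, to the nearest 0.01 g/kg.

12.84 g/kg

Weighted by volume,
salt = 2,543×11.6 + 4,752×33.1 + 7,614×0.6 = 29,498.8 + 157,291.2 + 4,568.4 = 191,358.4
volume = 2,543 + 4,752 + 7,614 = 14,909 m³
S = 191,358.4 / 14,909 = 12.8351 g/kg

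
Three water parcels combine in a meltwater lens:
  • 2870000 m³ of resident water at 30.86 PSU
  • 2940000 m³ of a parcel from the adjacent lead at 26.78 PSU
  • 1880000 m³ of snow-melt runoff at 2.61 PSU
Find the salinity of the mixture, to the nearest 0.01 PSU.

22.39 PSU

Total salt / total volume:
salt = 2,870,000×30.86 + 2,940,000×26.78 + 1,880,000×2.61 = 88,568,200 + 78,733,200 + 4,906,800 = 172,208,200
volume = 2,870,000 + 2,940,000 + 1,880,000 = 7,690,000 m³
S = 172,208,200 / 7,690,000 = 22.3938 PSU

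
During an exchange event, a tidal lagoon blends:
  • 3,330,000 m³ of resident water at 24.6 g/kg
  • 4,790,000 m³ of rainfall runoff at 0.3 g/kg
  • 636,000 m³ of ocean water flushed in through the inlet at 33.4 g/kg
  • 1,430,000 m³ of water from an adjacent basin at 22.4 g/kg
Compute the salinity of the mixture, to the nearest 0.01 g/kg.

13.41 g/kg

Conserving salt mass:
salt = 3,330,000×24.6 + 4,790,000×0.3 + 636,000×33.4 + 1,430,000×22.4 = 81,918,000 + 1,437,000 + 21,242,400 + 32,032,000 = 136,629,400
volume = 3,330,000 + 4,790,000 + 636,000 + 1,430,000 = 10,186,000 m³
S = 136,629,400 / 10,186,000 = 13.4134 g/kg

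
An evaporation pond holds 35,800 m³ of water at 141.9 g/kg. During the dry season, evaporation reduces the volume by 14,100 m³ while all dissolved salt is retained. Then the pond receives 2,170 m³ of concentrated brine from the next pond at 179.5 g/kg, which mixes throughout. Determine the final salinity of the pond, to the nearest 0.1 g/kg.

After evaporation: salt = 35,800×141.9 = 5,080,020; volume = 35,800 − 14,100 = 21,700 m³
After mixing: salt = 5,080,020 + 2,170×179.5 = 5,469,535; volume = 21,700 + 2,170 = 23,870 m³
S = 5,469,535 / 23,870 = 229.1385 g/kg

229.1 g/kg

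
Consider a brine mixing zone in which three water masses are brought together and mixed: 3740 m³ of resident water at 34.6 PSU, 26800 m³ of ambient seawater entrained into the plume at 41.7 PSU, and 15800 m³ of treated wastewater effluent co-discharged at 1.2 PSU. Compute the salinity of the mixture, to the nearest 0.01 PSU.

27.32 PSU

Weighted by volume,
salt = 3,740×34.6 + 26,800×41.7 + 15,800×1.2 = 129,404 + 1,117,560 + 18,960 = 1,265,924
volume = 3,740 + 26,800 + 15,800 = 46,340 m³
S = 1,265,924 / 46,340 = 27.3182 PSU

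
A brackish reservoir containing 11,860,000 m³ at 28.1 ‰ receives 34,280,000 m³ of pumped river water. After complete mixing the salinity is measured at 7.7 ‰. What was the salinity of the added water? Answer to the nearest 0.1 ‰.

0.6 ‰

Salt balance: 11,860,000×28.1 + 34,280,000×S = 46,140,000×7.7
333,266,000 + 34,280,000·S = 355,278,000
S = (355,278,000 − 333,266,000) / 34,280,000 = 0.6421 ‰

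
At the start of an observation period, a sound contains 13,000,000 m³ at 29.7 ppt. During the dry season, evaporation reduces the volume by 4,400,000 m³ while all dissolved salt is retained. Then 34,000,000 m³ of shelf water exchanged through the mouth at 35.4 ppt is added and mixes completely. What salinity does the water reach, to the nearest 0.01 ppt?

After evaporation: salt = 13,000,000×29.7 = 386,100,000; volume = 13,000,000 − 4,400,000 = 8,600,000 m³
After mixing: salt = 386,100,000 + 34,000,000×35.4 = 1,589,700,000; volume = 8,600,000 + 34,000,000 = 42,600,000 m³
S = 1,589,700,000 / 42,600,000 = 37.3169 ppt

37.32 ppt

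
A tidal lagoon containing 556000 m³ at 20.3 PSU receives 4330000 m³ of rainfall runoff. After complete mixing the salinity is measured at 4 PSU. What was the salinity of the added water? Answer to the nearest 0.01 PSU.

1.91 PSU

Salt balance: 556,000×20.3 + 4,330,000×S = 4,886,000×4
11,286,800 + 4,330,000·S = 19,544,000
S = (19,544,000 − 11,286,800) / 4,330,000 = 1.907 PSU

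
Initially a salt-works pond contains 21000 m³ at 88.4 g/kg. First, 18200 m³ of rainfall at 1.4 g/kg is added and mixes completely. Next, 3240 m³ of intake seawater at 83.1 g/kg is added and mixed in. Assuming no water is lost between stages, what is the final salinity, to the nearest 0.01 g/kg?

50.69 g/kg

Weighted by volume,
Initial salt = 21,000×88.4 = 1,856,400
After stage 1: salt = 1,856,400 + 18,200×1.4 = 1,881,880; volume = 39,200 m³; S = 48.007 g/kg
After stage 2: salt = 1,881,880 + 3,240×83.1 = 2,151,124; volume = 42,440 m³
S = 2,151,124 / 42,440 = 50.6862 g/kg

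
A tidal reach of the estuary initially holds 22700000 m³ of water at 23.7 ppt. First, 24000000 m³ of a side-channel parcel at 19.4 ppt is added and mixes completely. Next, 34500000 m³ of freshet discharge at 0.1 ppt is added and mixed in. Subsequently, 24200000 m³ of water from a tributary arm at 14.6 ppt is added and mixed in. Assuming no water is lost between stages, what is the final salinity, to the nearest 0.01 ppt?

Mass of salt is conserved:
Initial salt = 22,700,000×23.7 = 537,990,000
After stage 1: salt = 537,990,000 + 24,000,000×19.4 = 1,003,590,000; volume = 46,700,000 m³; S = 21.49 ppt
After stage 2: salt = 1,003,590,000 + 34,500,000×0.1 = 1,007,040,000; volume = 81,200,000 m³; S = 12.402 ppt
After stage 3: salt = 1,007,040,000 + 24,200,000×14.6 = 1,360,360,000; volume = 105,400,000 m³
S = 1,360,360,000 / 105,400,000 = 12.9066 ppt

12.91 ppt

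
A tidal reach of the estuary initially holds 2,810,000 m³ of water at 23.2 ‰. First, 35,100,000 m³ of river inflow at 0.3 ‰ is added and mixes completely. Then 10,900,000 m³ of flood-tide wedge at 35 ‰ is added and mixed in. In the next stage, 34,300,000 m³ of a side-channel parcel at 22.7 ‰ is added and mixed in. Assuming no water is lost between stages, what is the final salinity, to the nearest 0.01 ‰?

14.87 ‰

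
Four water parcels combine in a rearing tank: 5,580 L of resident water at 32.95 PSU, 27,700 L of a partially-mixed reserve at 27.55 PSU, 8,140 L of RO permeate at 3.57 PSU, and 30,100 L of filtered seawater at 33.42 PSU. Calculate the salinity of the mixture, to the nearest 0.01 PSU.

27.71 PSU

Conserving salt mass:
salt = 5,580×32.95 + 27,700×27.55 + 8,140×3.57 + 30,100×33.42 = 183,861 + 763,135 + 29,059.8 + 1,005,942 = 1,981,997.8
volume = 5,580 + 27,700 + 8,140 + 30,100 = 71,520 L
S = 1,981,997.8 / 71,520 = 27.7125 PSU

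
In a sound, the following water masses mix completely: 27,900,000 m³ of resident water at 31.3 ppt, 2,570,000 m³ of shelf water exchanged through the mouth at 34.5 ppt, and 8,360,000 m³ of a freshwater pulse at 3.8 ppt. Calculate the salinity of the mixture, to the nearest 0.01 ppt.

Salt balance:
salt = 27,900,000×31.3 + 2,570,000×34.5 + 8,360,000×3.8 = 873,270,000 + 88,665,000 + 31,768,000 = 993,703,000
volume = 27,900,000 + 2,570,000 + 8,360,000 = 38,830,000 m³
S = 993,703,000 / 38,830,000 = 25.5911 ppt

25.59 ppt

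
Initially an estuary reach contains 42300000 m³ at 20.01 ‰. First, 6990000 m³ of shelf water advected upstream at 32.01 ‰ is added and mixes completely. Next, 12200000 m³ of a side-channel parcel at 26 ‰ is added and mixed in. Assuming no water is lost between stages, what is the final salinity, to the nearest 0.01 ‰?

Total salt / total volume:
Initial salt = 42,300,000×20.01 = 846,423,000
After stage 1: salt = 846,423,000 + 6,990,000×32.01 = 1,070,172,900; volume = 49,290,000 m³; S = 21.712 ‰
After stage 2: salt = 1,070,172,900 + 12,200,000×26 = 1,387,372,900; volume = 61,490,000 m³
S = 1,387,372,900 / 61,490,000 = 22.5626 ‰

22.56 ‰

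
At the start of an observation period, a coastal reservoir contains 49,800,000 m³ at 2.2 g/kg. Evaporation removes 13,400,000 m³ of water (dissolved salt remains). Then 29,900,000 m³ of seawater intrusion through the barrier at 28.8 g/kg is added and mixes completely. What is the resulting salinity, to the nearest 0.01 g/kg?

After evaporation: salt = 49,800,000×2.2 = 109,560,000; volume = 49,800,000 − 13,400,000 = 36,400,000 m³
After mixing: salt = 109,560,000 + 29,900,000×28.8 = 970,680,000; volume = 36,400,000 + 29,900,000 = 66,300,000 m³
S = 970,680,000 / 66,300,000 = 14.6407 g/kg

14.64 g/kg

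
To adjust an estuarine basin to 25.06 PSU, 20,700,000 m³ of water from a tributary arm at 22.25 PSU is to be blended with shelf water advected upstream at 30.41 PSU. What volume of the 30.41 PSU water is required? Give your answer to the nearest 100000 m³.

10900000 m³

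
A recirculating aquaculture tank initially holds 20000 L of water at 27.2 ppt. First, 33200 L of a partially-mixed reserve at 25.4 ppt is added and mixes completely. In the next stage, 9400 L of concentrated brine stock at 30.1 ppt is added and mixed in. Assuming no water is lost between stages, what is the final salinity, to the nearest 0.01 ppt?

Salt balance:
Initial salt = 20,000×27.2 = 544,000
After stage 1: salt = 544,000 + 33,200×25.4 = 1,387,280; volume = 53,200 L; S = 26.077 ppt
After stage 2: salt = 1,387,280 + 9,400×30.1 = 1,670,220; volume = 62,600 L
S = 1,670,220 / 62,600 = 26.6808 ppt

26.68 ppt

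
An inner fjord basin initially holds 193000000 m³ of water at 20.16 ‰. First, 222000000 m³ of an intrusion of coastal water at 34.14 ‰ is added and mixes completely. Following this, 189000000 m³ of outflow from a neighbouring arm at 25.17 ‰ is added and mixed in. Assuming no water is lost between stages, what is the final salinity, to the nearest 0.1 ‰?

By conservation of dissolved salt,
Initial salt = 193,000,000×20.16 = 3,890,880,000
After stage 1: salt = 3,890,880,000 + 222,000,000×34.14 = 11,469,960,000; volume = 415,000,000 m³; S = 27.638 ‰
After stage 2: salt = 11,469,960,000 + 189,000,000×25.17 = 16,227,090,000; volume = 604,000,000 m³
S = 16,227,090,000 / 604,000,000 = 26.866 ‰

26.9 ‰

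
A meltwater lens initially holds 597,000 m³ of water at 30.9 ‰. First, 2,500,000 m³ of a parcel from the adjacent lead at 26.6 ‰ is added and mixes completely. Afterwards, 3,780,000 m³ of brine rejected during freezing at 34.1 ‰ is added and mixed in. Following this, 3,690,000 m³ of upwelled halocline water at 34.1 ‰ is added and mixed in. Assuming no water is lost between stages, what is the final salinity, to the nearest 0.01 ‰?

32.14 ‰

Weighted by volume,
Initial salt = 597,000×30.9 = 18,447,300
After stage 1: salt = 18,447,300 + 2,500,000×26.6 = 84,947,300; volume = 3,097,000 m³; S = 27.429 ‰
After stage 2: salt = 84,947,300 + 3,780,000×34.1 = 213,845,300; volume = 6,877,000 m³; S = 31.096 ‰
After stage 3: salt = 213,845,300 + 3,690,000×34.1 = 339,674,300; volume = 10,567,000 m³
S = 339,674,300 / 10,567,000 = 32.1448 ‰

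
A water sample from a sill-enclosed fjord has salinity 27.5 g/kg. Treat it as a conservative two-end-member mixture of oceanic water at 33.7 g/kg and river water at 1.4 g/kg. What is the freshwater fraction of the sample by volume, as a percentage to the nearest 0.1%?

19.2%

Let f be the freshwater fraction. Salt balance per unit volume:
f×1.4 + (1−f)×33.7 = 27.5
f = (33.7 − 27.5) / (33.7 − 1.4) = 6.2/32.3 = 0.192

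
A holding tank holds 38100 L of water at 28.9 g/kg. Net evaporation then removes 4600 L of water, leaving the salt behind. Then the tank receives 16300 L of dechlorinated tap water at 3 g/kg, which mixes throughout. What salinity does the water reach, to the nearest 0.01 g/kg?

23.09 g/kg

After evaporation: salt = 38,100×28.9 = 1,101,090; volume = 38,100 − 4,600 = 33,500 L
After mixing: salt = 1,101,090 + 16,300×3 = 1,149,990; volume = 33,500 + 16,300 = 49,800 L
S = 1,149,990 / 49,800 = 23.0922 g/kg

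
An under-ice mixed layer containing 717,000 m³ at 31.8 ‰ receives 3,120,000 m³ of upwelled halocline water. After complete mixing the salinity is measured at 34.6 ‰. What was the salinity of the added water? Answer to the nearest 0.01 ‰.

Salt balance: 717,000×31.8 + 3,120,000×S = 3,837,000×34.6
22,800,600 + 3,120,000·S = 132,760,200
S = (132,760,200 − 22,800,600) / 3,120,000 = 35.2435 ‰

35.24 ‰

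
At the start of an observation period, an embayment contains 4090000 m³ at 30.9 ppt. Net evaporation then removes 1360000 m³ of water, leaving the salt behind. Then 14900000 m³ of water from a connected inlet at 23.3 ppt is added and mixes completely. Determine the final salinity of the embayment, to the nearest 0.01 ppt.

After evaporation: salt = 4,090,000×30.9 = 126,381,000; volume = 4,090,000 − 1,360,000 = 2,730,000 m³
After mixing: salt = 126,381,000 + 14,900,000×23.3 = 473,551,000; volume = 2,730,000 + 14,900,000 = 17,630,000 m³
S = 473,551,000 / 17,630,000 = 26.8605 ppt

26.86 ppt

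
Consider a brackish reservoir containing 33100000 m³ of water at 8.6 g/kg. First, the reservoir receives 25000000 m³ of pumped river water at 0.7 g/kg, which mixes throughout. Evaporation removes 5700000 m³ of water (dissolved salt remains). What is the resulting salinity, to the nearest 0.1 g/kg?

After mixing: salt = 33,100,000×8.6 + 25,000,000×0.7 = 302,160,000; volume = 58,100,000 m³
After evaporation: salt unchanged = 302,160,000; volume = 58,100,000 − 5,700,000 = 52,400,000 m³
S = 302,160,000 / 52,400,000 = 5.7664 g/kg

5.8 g/kg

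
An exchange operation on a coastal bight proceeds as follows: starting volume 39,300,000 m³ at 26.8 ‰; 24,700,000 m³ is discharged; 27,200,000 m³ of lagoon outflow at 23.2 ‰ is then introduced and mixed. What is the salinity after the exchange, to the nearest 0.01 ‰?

Remaining after removal: 14,600,000 m³ at 26.8 ‰ (salt = 391,280,000)
After addition: salt = 391,280,000 + 27,200,000×23.2 = 1,022,320,000; volume = 41,800,000 m³
S = 1,022,320,000 / 41,800,000 = 24.4574 ‰

24.46 ‰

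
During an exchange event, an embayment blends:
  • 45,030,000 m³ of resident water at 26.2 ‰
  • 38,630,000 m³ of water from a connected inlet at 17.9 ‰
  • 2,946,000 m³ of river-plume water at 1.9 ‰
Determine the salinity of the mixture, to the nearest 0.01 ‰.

21.67 ‰

Salt balance:
salt = 45,030,000×26.2 + 38,630,000×17.9 + 2,946,000×1.9 = 1,179,786,000 + 691,477,000 + 5,597,400 = 1,876,860,400
volume = 45,030,000 + 38,630,000 + 2,946,000 = 86,606,000 m³
S = 1,876,860,400 / 86,606,000 = 21.6713 ‰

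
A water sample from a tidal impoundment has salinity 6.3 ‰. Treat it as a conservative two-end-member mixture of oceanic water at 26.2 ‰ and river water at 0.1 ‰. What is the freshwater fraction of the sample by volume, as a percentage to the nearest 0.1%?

Let f be the freshwater fraction. Salt balance per unit volume:
f×0.1 + (1−f)×26.2 = 6.3
f = (26.2 − 6.3) / (26.2 − 0.1) = 19.9/26.1 = 0.7625

76.2%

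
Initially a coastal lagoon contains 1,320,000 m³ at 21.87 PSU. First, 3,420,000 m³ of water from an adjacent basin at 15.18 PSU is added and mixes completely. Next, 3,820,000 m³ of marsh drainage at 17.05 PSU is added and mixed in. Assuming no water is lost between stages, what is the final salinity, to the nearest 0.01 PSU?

17.05 PSU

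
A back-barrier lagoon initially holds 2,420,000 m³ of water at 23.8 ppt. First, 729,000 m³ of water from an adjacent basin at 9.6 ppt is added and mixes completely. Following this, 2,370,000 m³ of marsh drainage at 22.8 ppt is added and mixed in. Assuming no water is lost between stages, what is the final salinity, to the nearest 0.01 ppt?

21.49 ppt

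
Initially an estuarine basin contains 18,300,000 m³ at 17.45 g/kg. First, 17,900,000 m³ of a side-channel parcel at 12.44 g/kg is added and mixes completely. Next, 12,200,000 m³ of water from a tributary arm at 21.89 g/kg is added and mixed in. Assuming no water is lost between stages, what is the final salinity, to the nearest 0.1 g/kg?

16.7 g/kg

Mass of salt is conserved:
Initial salt = 18,300,000×17.45 = 319,335,000
After stage 1: salt = 319,335,000 + 17,900,000×12.44 = 542,011,000; volume = 36,200,000 m³; S = 14.973 g/kg
After stage 2: salt = 542,011,000 + 12,200,000×21.89 = 809,069,000; volume = 48,400,000 m³
S = 809,069,000 / 48,400,000 = 16.7163 g/kg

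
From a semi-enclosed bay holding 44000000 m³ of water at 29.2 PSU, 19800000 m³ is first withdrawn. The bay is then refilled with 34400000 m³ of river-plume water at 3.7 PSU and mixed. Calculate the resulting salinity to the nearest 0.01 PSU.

14.23 PSU

Remaining after removal: 24,200,000 m³ at 29.2 PSU (salt = 706,640,000)
After addition: salt = 706,640,000 + 34,400,000×3.7 = 833,920,000; volume = 58,600,000 m³
S = 833,920,000 / 58,600,000 = 14.2307 PSU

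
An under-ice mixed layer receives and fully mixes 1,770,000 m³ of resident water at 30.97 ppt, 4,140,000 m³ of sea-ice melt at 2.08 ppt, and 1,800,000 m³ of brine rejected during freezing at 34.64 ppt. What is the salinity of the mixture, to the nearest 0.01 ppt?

Total salt / total volume:
salt = 1,770,000×30.97 + 4,140,000×2.08 + 1,800,000×34.64 = 54,816,900 + 8,611,200 + 62,352,000 = 125,780,100
volume = 1,770,000 + 4,140,000 + 1,800,000 = 7,710,000 m³
S = 125,780,100 / 7,710,000 = 16.3139 ppt

16.31 ppt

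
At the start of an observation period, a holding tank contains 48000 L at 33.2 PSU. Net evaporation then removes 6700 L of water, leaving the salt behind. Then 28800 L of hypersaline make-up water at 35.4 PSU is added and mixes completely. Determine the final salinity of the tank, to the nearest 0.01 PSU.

37.28 PSU

After evaporation: salt = 48,000×33.2 = 1,593,600; volume = 48,000 − 6,700 = 41,300 L
After mixing: salt = 1,593,600 + 28,800×35.4 = 2,613,120; volume = 41,300 + 28,800 = 70,100 L
S = 2,613,120 / 70,100 = 37.277 PSU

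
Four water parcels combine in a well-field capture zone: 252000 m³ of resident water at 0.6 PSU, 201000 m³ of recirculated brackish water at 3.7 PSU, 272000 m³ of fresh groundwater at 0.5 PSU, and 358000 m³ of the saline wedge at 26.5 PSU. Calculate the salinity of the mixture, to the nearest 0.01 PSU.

Conserving salt mass:
salt = 252,000×0.6 + 201,000×3.7 + 272,000×0.5 + 358,000×26.5 = 151,200 + 743,700 + 136,000 + 9,487,000 = 10,517,900
volume = 252,000 + 201,000 + 272,000 + 358,000 = 1,083,000 m³
S = 10,517,900 / 1,083,000 = 9.7118 PSU

9.71 PSU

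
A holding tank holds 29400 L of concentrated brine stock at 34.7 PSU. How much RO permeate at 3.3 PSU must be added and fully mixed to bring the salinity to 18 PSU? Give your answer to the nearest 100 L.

33400 L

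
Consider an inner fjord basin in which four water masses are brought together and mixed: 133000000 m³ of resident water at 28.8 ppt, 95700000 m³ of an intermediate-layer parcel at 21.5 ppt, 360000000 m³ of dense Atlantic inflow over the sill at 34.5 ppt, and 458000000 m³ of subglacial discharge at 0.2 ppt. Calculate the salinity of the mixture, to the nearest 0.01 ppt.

17.58 ppt

By conservation of dissolved salt,
salt = 133,000,000×28.8 + 95,700,000×21.5 + 360,000,000×34.5 + 458,000,000×0.2 = 3,830,400,000 + 2,057,550,000 + 12,420,000,000 + 91,600,000 = 18,399,550,000
volume = 133,000,000 + 95,700,000 + 360,000,000 + 458,000,000 = 1,046,700,000 m³
S = 18,399,550,000 / 1,046,700,000 = 17.5786 ppt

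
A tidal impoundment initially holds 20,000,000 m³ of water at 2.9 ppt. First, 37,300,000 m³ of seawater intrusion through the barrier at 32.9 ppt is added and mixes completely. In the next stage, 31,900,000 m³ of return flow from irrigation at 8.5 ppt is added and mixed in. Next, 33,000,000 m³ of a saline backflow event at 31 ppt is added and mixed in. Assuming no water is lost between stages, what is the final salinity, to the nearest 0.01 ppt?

21.11 ppt

By conservation of dissolved salt,
Initial salt = 20,000,000×2.9 = 58,000,000
After stage 1: salt = 58,000,000 + 37,300,000×32.9 = 1,285,170,000; volume = 57,300,000 m³; S = 22.429 ppt
After stage 2: salt = 1,285,170,000 + 31,900,000×8.5 = 1,556,320,000; volume = 89,200,000 m³; S = 17.448 ppt
After stage 3: salt = 1,556,320,000 + 33,000,000×31 = 2,579,320,000; volume = 122,200,000 m³
S = 2,579,320,000 / 122,200,000 = 21.1074 ppt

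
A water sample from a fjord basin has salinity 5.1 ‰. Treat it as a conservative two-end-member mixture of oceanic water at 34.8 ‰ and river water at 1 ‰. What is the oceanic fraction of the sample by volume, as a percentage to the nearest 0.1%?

12.1%

Let g be the oceanic fraction. Salt balance per unit volume:
g×34.8 + (1−g)×1 = 5.1
g = (5.1 − 1) / (34.8 − 1) = 4.1/33.8 = 0.1213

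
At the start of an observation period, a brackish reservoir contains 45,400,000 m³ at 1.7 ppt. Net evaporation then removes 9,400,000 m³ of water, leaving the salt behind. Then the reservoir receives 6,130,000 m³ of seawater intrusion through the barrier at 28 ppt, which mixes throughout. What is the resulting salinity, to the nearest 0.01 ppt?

After evaporation: salt = 45,400,000×1.7 = 77,180,000; volume = 45,400,000 − 9,400,000 = 36,000,000 m³
After mixing: salt = 77,180,000 + 6,130,000×28 = 248,820,000; volume = 36,000,000 + 6,130,000 = 42,130,000 m³
S = 248,820,000 / 42,130,000 = 5.906 ppt

5.91 ppt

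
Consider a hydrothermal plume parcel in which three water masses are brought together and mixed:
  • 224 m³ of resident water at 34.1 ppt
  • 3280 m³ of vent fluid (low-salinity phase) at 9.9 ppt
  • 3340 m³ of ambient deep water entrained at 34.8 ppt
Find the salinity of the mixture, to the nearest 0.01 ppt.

Weighted by volume,
salt = 224×34.1 + 3,280×9.9 + 3,340×34.8 = 7,638.4 + 32,472 + 116,232 = 156,342.4
volume = 224 + 3,280 + 3,340 = 6,844 m³
S = 156,342.4 / 6,844 = 22.8437 ppt

22.84 ppt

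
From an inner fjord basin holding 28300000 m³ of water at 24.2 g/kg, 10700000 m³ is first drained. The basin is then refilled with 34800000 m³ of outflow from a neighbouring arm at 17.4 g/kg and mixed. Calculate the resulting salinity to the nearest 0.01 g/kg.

Remaining after removal: 17,600,000 m³ at 24.2 g/kg (salt = 425,920,000)
After addition: salt = 425,920,000 + 34,800,000×17.4 = 1,031,440,000; volume = 52,400,000 m³
S = 1,031,440,000 / 52,400,000 = 19.684 g/kg

19.68 g/kg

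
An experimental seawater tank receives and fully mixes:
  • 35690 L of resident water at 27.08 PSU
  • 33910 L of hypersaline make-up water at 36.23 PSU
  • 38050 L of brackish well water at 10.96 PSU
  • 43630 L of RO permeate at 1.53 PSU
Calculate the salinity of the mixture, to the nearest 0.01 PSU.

Conserving salt mass:
salt = 35,690×27.08 + 33,910×36.23 + 38,050×10.96 + 43,630×1.53 = 966,485.2 + 1,228,559.3 + 417,028 + 66,753.9 = 2,678,826.4
volume = 35,690 + 33,910 + 38,050 + 43,630 = 151,280 L
S = 2,678,826.4 / 151,280 = 17.7077 PSU

17.71 PSU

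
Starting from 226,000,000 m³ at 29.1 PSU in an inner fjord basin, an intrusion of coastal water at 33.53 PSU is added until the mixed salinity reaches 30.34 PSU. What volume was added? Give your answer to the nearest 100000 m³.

87800000 m³

Salt balance: 226,000,000×29.1 + V×33.53 = (226,000,000+V)×30.34
6,576,600,000 + 33.53V = 6,856,840,000 + 30.34V
280,240,000 = 3.19V
V = 87,849,529.78 m³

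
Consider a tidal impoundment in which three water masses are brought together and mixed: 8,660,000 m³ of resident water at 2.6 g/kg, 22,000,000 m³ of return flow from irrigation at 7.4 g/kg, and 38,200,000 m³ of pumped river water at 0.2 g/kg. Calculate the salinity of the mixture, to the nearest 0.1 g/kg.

Weighted by volume,
salt = 8,660,000×2.6 + 22,000,000×7.4 + 38,200,000×0.2 = 22,516,000 + 162,800,000 + 7,640,000 = 192,956,000
volume = 8,660,000 + 22,000,000 + 38,200,000 = 68,860,000 m³
S = 192,956,000 / 68,860,000 = 2.802 g/kg

2.8 g/kg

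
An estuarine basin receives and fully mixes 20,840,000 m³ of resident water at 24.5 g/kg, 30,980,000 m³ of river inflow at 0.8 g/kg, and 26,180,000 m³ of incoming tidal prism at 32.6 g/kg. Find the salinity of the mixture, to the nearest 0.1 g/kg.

Total salt / total volume:
salt = 20,840,000×24.5 + 30,980,000×0.8 + 26,180,000×32.6 = 510,580,000 + 24,784,000 + 853,468,000 = 1,388,832,000
volume = 20,840,000 + 30,980,000 + 26,180,000 = 78,000,000 m³
S = 1,388,832,000 / 78,000,000 = 17.806 g/kg

17.8 g/kg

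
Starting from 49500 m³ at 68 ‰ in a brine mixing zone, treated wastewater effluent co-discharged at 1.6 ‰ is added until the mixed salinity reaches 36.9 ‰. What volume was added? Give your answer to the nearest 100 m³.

43600 m³

Salt balance: 49,500×68 + V×1.6 = (49,500+V)×36.9
3,366,000 + 1.6V = 1,826,550 + 36.9V
1,539,450 = 35.3V
V = 43,610.48 m³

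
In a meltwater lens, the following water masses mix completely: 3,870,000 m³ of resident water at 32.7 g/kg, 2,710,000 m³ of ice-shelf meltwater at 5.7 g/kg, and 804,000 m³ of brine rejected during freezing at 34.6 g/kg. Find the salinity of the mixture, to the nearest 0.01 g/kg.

23.00 g/kg

Mass of salt is conserved:
salt = 3,870,000×32.7 + 2,710,000×5.7 + 804,000×34.6 = 126,549,000 + 15,447,000 + 27,818,400 = 169,814,400
volume = 3,870,000 + 2,710,000 + 804,000 = 7,384,000 m³
S = 169,814,400 / 7,384,000 = 22.9976 g/kg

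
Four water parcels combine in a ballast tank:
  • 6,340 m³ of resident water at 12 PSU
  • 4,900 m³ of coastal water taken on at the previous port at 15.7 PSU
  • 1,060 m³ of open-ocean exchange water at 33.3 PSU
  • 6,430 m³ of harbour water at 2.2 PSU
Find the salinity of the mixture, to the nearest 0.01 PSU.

10.81 PSU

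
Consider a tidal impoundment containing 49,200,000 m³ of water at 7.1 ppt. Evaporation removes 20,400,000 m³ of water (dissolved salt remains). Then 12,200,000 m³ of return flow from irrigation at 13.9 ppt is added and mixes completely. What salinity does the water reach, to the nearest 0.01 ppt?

After evaporation: salt = 49,200,000×7.1 = 349,320,000; volume = 49,200,000 − 20,400,000 = 28,800,000 m³
After mixing: salt = 349,320,000 + 12,200,000×13.9 = 518,900,000; volume = 28,800,000 + 12,200,000 = 41,000,000 m³
S = 518,900,000 / 41,000,000 = 12.6561 ppt

12.66 ppt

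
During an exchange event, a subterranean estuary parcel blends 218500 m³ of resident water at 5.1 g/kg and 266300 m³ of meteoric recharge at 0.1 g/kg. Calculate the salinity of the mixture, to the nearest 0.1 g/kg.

Total salt / total volume:
salt = 218,500×5.1 + 266,300×0.1 = 1,114,350 + 26,630 = 1,140,980
volume = 218,500 + 266,300 = 484,800 m³
S = 1,140,980 / 484,800 = 2.354 g/kg

2.4 g/kg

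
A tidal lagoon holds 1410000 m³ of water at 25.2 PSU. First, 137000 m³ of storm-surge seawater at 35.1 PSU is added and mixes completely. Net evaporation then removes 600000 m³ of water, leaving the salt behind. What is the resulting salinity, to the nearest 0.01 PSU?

After mixing: salt = 1,410,000×25.2 + 137,000×35.1 = 40,340,700; volume = 1,547,000 m³
After evaporation: salt unchanged = 40,340,700; volume = 1,547,000 − 600,000 = 947,000 m³
S = 40,340,700 / 947,000 = 42.5984 PSU

42.60 PSU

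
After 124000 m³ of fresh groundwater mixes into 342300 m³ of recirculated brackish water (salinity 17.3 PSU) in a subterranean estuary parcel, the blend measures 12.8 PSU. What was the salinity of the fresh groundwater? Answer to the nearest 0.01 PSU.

0.38 PSU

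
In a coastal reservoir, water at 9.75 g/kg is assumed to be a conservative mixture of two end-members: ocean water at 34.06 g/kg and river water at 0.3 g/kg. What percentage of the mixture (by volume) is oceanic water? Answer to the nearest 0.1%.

28.0%

Let g be the oceanic fraction. Salt balance per unit volume:
g×34.06 + (1−g)×0.3 = 9.75
g = (9.75 − 0.3) / (34.06 − 0.3) = 9.45/33.76 = 0.2799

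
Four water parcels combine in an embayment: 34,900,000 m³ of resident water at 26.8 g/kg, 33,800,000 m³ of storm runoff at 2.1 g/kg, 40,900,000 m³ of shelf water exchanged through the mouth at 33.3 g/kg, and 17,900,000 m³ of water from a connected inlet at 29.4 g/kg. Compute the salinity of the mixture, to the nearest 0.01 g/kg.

Weighted by volume,
salt = 34,900,000×26.8 + 33,800,000×2.1 + 40,900,000×33.3 + 17,900,000×29.4 = 935,320,000 + 70,980,000 + 1,361,970,000 + 526,260,000 = 2,894,530,000
volume = 34,900,000 + 33,800,000 + 40,900,000 + 17,900,000 = 127,500,000 m³
S = 2,894,530,000 / 127,500,000 = 22.7022 g/kg

22.70 g/kg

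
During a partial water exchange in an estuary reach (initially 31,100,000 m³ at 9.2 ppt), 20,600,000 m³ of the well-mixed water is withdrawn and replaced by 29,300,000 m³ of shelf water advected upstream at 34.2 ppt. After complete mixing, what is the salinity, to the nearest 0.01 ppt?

27.60 ppt

Remaining after removal: 10,500,000 m³ at 9.2 ppt (salt = 96,600,000)
After addition: salt = 96,600,000 + 29,300,000×34.2 = 1,098,660,000; volume = 39,800,000 m³
S = 1,098,660,000 / 39,800,000 = 27.6045 ppt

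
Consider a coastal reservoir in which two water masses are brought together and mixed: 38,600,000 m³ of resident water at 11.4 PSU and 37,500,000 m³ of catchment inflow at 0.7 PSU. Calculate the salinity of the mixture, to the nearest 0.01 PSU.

6.13 PSU

Conserving salt mass:
salt = 38,600,000×11.4 + 37,500,000×0.7 = 440,040,000 + 26,250,000 = 466,290,000
volume = 38,600,000 + 37,500,000 = 76,100,000 m³
S = 466,290,000 / 76,100,000 = 6.1273 PSU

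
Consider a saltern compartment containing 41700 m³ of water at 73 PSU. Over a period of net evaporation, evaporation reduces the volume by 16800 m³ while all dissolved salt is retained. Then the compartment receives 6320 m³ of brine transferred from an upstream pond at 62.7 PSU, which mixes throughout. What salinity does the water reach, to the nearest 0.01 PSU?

After evaporation: salt = 41,700×73 = 3,044,100; volume = 41,700 − 16,800 = 24,900 m³
After mixing: salt = 3,044,100 + 6,320×62.7 = 3,440,364; volume = 24,900 + 6,320 = 31,220 m³
S = 3,440,364 / 31,220 = 110.1974 PSU

110.20 PSU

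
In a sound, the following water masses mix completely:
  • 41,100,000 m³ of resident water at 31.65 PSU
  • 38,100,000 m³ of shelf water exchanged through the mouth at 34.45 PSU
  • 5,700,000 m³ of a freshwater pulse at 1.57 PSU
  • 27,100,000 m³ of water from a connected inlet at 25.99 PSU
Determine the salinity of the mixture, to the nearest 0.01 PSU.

29.70 PSU

Weighted by volume,
salt = 41,100,000×31.65 + 38,100,000×34.45 + 5,700,000×1.57 + 27,100,000×25.99 = 1,300,815,000 + 1,312,545,000 + 8,949,000 + 704,329,000 = 3,326,638,000
volume = 41,100,000 + 38,100,000 + 5,700,000 + 27,100,000 = 112,000,000 m³
S = 3,326,638,000 / 112,000,000 = 29.7021 PSU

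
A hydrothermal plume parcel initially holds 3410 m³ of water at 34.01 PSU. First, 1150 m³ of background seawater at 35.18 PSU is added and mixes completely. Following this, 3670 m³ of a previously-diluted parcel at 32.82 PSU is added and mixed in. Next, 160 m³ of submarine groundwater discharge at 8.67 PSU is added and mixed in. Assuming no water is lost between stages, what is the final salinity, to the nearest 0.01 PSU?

Weighted by volume,
Initial salt = 3,410×34.01 = 115,974.1
After stage 1: salt = 115,974.1 + 1,150×35.18 = 156,431.1; volume = 4,560 m³; S = 34.305 PSU
After stage 2: salt = 156,431.1 + 3,670×32.82 = 276,880.5; volume = 8,230 m³; S = 33.643 PSU
After stage 3: salt = 276,880.5 + 160×8.67 = 278,267.7; volume = 8,390 m³
S = 278,267.7 / 8,390 = 33.1666 PSU

33.17 PSU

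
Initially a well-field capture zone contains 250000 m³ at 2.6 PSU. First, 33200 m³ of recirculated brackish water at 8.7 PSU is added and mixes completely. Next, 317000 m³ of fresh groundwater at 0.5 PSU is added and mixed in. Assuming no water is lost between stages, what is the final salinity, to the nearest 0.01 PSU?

Salt balance:
Initial salt = 250,000×2.6 = 650,000
After stage 1: salt = 650,000 + 33,200×8.7 = 938,840; volume = 283,200 m³; S = 3.315 PSU
After stage 2: salt = 938,840 + 317,000×0.5 = 1,097,340; volume = 600,200 m³
S = 1,097,340 / 600,200 = 1.8283 PSU

1.83 PSU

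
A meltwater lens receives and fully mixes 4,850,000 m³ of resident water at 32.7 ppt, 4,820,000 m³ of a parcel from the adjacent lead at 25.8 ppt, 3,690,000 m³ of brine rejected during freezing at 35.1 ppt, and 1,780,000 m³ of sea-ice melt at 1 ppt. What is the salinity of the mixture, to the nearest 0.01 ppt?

Conserving salt mass:
salt = 4,850,000×32.7 + 4,820,000×25.8 + 3,690,000×35.1 + 1,780,000×1 = 158,595,000 + 124,356,000 + 129,519,000 + 1,780,000 = 414,250,000
volume = 4,850,000 + 4,820,000 + 3,690,000 + 1,780,000 = 15,140,000 m³
S = 414,250,000 / 15,140,000 = 27.3613 ppt

27.36 ppt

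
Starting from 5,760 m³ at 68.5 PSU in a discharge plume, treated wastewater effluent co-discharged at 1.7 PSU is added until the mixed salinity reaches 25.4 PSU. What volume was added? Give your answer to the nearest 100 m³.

10500 m³

Salt balance: 5,760×68.5 + V×1.7 = (5,760+V)×25.4
394,560 + 1.7V = 146,304 + 25.4V
248,256 = 23.7V
V = 10,474.94 m³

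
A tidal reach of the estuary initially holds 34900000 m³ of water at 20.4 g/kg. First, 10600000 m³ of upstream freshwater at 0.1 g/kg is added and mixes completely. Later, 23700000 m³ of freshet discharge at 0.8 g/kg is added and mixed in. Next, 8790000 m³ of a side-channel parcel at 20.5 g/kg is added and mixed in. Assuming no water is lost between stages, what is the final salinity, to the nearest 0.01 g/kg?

11.70 g/kg

Salt balance:
Initial salt = 34,900,000×20.4 = 711,960,000
After stage 1: salt = 711,960,000 + 10,600,000×0.1 = 713,020,000; volume = 45,500,000 m³; S = 15.671 g/kg
After stage 2: salt = 713,020,000 + 23,700,000×0.8 = 731,980,000; volume = 69,200,000 m³; S = 10.578 g/kg
After stage 3: salt = 731,980,000 + 8,790,000×20.5 = 912,175,000; volume = 77,990,000 m³
S = 912,175,000 / 77,990,000 = 11.6961 g/kg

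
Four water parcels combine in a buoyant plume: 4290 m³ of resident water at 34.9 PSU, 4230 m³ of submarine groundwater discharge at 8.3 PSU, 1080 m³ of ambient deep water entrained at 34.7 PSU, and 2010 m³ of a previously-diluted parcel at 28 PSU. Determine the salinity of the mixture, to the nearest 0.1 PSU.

Weighted by volume,
salt = 4,290×34.9 + 4,230×8.3 + 1,080×34.7 + 2,010×28 = 149,721 + 35,109 + 37,476 + 56,280 = 278,586
volume = 4,290 + 4,230 + 1,080 + 2,010 = 11,610 m³
S = 278,586 / 11,610 = 23.995 PSU

24.0 PSU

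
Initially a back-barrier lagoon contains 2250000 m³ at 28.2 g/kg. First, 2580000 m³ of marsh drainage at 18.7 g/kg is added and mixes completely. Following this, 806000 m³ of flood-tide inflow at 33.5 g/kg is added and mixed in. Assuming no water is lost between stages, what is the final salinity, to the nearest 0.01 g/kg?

24.61 g/kg

Conserving salt mass:
Initial salt = 2,250,000×28.2 = 63,450,000
After stage 1: salt = 63,450,000 + 2,580,000×18.7 = 111,696,000; volume = 4,830,000 m³; S = 23.125 g/kg
After stage 2: salt = 111,696,000 + 806,000×33.5 = 138,697,000; volume = 5,636,000 m³
S = 138,697,000 / 5,636,000 = 24.6091 g/kg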